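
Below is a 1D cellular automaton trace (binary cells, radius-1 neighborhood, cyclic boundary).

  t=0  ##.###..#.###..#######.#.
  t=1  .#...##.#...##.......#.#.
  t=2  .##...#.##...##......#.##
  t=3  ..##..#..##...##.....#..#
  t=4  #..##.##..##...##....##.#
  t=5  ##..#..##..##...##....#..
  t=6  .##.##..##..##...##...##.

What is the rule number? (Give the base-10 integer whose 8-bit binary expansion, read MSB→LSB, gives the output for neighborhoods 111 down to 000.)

  ### -> .   bit 7 = 0  t=0,i=4
  ##. -> #   bit 6 = 1  t=0,i=1
  #.# -> .   bit 5 = 0  t=0,i=2
  #.. -> #   bit 4 = 1  t=0,i=6
  .## -> .   bit 3 = 0  t=0,i=0
  .#. -> #   bit 2 = 1  t=0,i=8
  ..# -> .   bit 1 = 0  t=0,i=7
  ... -> .   bit 0 = 0  t=1,i=3
  bits 01010100 = 84

84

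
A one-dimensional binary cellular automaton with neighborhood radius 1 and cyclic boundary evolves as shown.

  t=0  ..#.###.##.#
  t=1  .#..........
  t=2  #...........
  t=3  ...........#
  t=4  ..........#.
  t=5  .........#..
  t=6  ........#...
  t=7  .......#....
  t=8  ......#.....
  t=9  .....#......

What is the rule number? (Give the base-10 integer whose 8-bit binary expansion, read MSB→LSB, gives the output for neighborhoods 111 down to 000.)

2

  [7] ### => .  t=0,i=5
  [6] ##. => .  t=0,i=6
  [5] #.# => .  t=0,i=3
  [4] #.. => .  t=0,i=0
  [3] .## => .  t=0,i=4
  [2] .#. => .  t=0,i=2
  [1] ..# => #  t=0,i=1
  [0] ... => .  t=1,i=3
  bits 00000010 = 2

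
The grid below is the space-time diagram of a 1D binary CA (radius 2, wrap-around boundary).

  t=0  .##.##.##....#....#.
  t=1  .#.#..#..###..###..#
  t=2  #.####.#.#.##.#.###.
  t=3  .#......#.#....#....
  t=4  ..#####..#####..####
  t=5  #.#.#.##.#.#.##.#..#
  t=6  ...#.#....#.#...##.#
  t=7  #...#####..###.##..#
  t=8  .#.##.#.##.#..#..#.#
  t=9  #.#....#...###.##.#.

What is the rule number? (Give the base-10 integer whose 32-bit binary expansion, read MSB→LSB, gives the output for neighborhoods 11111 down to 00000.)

2601848779

  ##### -> #   bit 31 = 1  t=4,i=4
  ####. -> .   bit 30 = 0  t=2,i=4
  ###.# -> .   bit 29 = 0  t=2,i=5
  ###.. -> #   bit 28 = 1  t=1,i=11
  ##.## -> #   bit 27 = 1  t=0,i=3
  ##.#. -> .   bit 26 = 0  t=2,i=6
  ##..# -> #   bit 25 = 1  t=1,i=12
  ##... -> #   bit 24 = 1  t=0,i=9
  #.### -> .   bit 23 = 0  t=2,i=2
  #.##. -> .   bit 22 = 0  t=0,i=4
  #.#.# -> .   bit 21 = 0  t=1,i=1
  #.#.. -> #   bit 20 = 1  t=1,i=3
  #..## -> .   bit 19 = 0  t=0,i=0
  #..#. -> #   bit 18 = 1  t=1,i=5
  #...# -> .   bit 17 = 0  t=6,i=1
  #.... -> #   bit 16 = 1  t=0,i=10
  .#### -> .   bit 15 = 0  t=2,i=3
  .###. -> .   bit 14 = 0  t=1,i=10
  .##.# -> .   bit 13 = 0  t=0,i=2
  .##.. -> .   bit 12 = 0  t=0,i=8
  .#.## -> #   bit 11 = 1  t=2,i=1
  .#.#. -> #   bit 10 = 1  t=1,i=0
  .#..# -> #   bit 9 = 1  t=0,i=19
  .#... -> #   bit 8 = 1  t=0,i=14
  ..### -> #   bit 7 = 1  t=1,i=9
  ..##. -> #   bit 6 = 1  t=0,i=1
  ..#.# -> .   bit 5 = 0  t=1,i=19
  ..#.. -> .   bit 4 = 0  t=0,i=13
  ...## -> #   bit 3 = 1  t=6,i=15
  ...#. -> .   bit 2 = 0  t=0,i=12
  ....# -> #   bit 1 = 1  t=0,i=11
  ..... -> #   bit 0 = 1  t=3,i=4
  bits 10011011000101010000111111001011 = 2601848779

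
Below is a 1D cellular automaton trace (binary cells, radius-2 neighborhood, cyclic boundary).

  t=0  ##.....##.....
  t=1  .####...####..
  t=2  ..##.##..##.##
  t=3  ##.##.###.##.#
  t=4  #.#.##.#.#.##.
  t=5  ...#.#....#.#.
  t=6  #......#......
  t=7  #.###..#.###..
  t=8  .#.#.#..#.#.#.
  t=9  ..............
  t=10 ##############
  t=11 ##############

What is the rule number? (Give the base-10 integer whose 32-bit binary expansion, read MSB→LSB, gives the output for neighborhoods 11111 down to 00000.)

3406559249

  ##### -> #   bit 31 = 1  t=10,i=0
  ####. -> #   bit 30 = 1  t=1,i=3
  ###.# -> .   bit 29 = 0  t=3,i=1
  ###.. -> .   bit 28 = 0  t=1,i=4
  ##.## -> #   bit 27 = 1  t=2,i=4
  ##.#. -> .   bit 26 = 0  t=4,i=6
  ##..# -> #   bit 25 = 1  t=2,i=0
  ##... -> #   bit 24 = 1  t=0,i=2
  #.### -> .   bit 23 = 0  t=3,i=6
  #.##. -> .   bit 22 = 0  t=2,i=5
  #.#.# -> .   bit 21 = 0  t=4,i=0
  #.#.. -> .   bit 20 = 0  t=5,i=5
  #..## -> #   bit 19 = 1  t=2,i=1
  #..#. -> .   bit 18 = 0  t=7,i=6
  #...# -> #   bit 17 = 1  t=1,i=6
  #.... -> #   bit 16 = 1  t=0,i=3
  .#### -> #   bit 15 = 1  t=1,i=2
  .###. -> #   bit 14 = 1  t=3,i=0
  .##.# -> #   bit 13 = 1  t=2,i=3
  .##.. -> #   bit 12 = 1  t=0,i=1
  .#.## -> #   bit 11 = 1  t=4,i=3
  .#.#. -> .   bit 10 = 0  t=4,i=1
  .#..# -> .   bit 9 = 0  t=8,i=6
  .#... -> .   bit 8 = 0  t=5,i=6
  ..### -> .   bit 7 = 0  t=1,i=1
  ..##. -> .   bit 6 = 0  t=0,i=0
  ..#.# -> .   bit 5 = 0  t=5,i=3
  ..#.. -> #   bit 4 = 1  t=6,i=0
  ...## -> .   bit 3 = 0  t=0,i=6
  ...#. -> .   bit 2 = 0  t=5,i=2
  ....# -> .   bit 1 = 0  t=0,i=5
  ..... -> #   bit 0 = 1  t=0,i=4
  bits 11001011000010111111100000010001 = 3406559249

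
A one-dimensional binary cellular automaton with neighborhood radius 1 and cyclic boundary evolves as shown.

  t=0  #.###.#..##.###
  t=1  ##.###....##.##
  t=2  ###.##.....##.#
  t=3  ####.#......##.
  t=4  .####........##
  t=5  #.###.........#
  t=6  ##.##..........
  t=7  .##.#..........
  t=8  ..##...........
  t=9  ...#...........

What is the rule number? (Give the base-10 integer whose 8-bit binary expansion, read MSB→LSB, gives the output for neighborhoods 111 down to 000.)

224

  [7] ### => #  t=0,i=3
  [6] ##. => #  t=0,i=0
  [5] #.# => #  t=0,i=1
  [4] #.. => .  t=0,i=7
  [3] .## => .  t=0,i=2
  [2] .#. => .  t=0,i=6
  [1] ..# => .  t=0,i=8
  [0] ... => .  t=1,i=7
  bits 11100000 = 224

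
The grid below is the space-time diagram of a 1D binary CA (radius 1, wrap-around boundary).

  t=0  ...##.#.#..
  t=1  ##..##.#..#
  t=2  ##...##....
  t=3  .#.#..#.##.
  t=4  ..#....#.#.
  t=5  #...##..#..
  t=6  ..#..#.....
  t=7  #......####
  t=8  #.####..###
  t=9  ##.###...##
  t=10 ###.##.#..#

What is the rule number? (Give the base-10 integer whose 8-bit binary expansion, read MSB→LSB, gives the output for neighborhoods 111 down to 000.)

  ###|#  b7=1 t=1,i=0
  ##.|#  b6=1 t=0,i=4
  #.#|#  b5=1 t=0,i=5
  #..|.  b4=0 t=0,i=9
  .##|.  b3=0 t=0,i=3
  .#.|.  b2=0 t=0,i=6
  ..#|.  b1=0 t=0,i=2
  ...|#  b0=1 t=0,i=0
  bits 11100001 = 225

225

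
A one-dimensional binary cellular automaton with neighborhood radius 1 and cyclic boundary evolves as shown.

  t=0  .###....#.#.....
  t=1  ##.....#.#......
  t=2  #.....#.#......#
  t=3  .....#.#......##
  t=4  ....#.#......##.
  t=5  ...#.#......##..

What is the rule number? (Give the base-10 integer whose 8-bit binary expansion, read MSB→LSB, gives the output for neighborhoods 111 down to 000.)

  ###|.  b7=0 t=0,i=2
  ##.|.  b6=0 t=0,i=3
  #.#|#  b5=1 t=0,i=9
  #..|.  b4=0 t=0,i=4
  .##|#  b3=1 t=0,i=1
  .#.|.  b2=0 t=0,i=8
  ..#|#  b1=1 t=0,i=0
  ...|.  b0=0 t=0,i=5
  bits 00101010 = 42

42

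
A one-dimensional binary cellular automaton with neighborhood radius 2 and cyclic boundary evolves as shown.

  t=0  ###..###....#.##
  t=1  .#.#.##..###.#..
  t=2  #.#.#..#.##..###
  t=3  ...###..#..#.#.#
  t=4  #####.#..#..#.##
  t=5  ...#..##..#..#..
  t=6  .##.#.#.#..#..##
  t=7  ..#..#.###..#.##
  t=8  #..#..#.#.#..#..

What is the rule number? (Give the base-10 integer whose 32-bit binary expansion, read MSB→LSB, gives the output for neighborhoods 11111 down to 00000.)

  nb #####: next=.  (t=0,i=0, bit31=0)
  nb ####.: next=#  (t=0,i=1, bit30=1)
  nb ###.#: next=.  (t=1,i=11, bit29=0)
  nb ###..: next=.  (t=0,i=2, bit28=0)
  nb ##.##: next=.  (t=6,i=0, bit27=0)
  nb ##.#.: next=.  (t=1,i=12, bit26=0)
  nb ##..#: next=#  (t=0,i=3, bit25=1)
  nb ##...: next=.  (t=0,i=8, bit24=0)
  nb #.###: next=.  (t=0,i=14, bit23=0)
  nb #.##.: next=.  (t=1,i=5, bit22=0)
  nb #.#.#: next=.  (t=1,i=3, bit21=0)
  nb #.#..: next=#  (t=1,i=13, bit20=1)
  nb #..##: next=.  (t=0,i=4, bit19=0)
  nb #..#.: next=.  (t=2,i=6, bit18=0)
  nb #...#: next=#  (t=1,i=15, bit17=1)
  nb #....: next=#  (t=0,i=9, bit16=1)
  nb .####: next=.  (t=0,i=15, bit15=0)
  nb .###.: next=#  (t=0,i=6, bit14=1)
  nb .##.#: next=#  (t=6,i=2, bit13=1)
  nb .##..: next=.  (t=1,i=6, bit12=0)
  nb .#.##: next=#  (t=0,i=13, bit11=1)
  nb .#.#.: next=#  (t=1,i=2, bit10=1)
  nb .#..#: next=#  (t=2,i=5, bit9=1)
  nb .#...: next=#  (t=1,i=14, bit8=1)
  nb ..###: next=#  (t=0,i=5, bit7=1)
  nb ..##.: next=#  (t=5,i=6, bit6=1)
  nb ..#.#: next=.  (t=0,i=12, bit5=0)
  nb ..#..: next=.  (t=3,i=8, bit4=0)
  nb ...##: next=#  (t=3,i=2, bit3=1)
  nb ...#.: next=#  (t=0,i=11, bit2=1)
  nb ....#: next=#  (t=0,i=10, bit1=1)
  nb .....: next=.  (t=5,i=0, bit0=0)
  bits 01000010000100110110111111001110 = 1108570062

1108570062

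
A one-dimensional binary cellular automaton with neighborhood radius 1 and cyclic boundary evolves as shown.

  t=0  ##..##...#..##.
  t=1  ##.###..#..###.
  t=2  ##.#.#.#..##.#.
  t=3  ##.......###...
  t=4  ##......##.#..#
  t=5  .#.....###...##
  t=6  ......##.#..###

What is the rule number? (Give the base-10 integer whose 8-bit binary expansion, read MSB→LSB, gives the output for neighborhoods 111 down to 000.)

  nb ###: next=.  (t=1,i=4, bit7=0)
  nb ##.: next=#  (t=0,i=1, bit6=1)
  nb #.#: next=.  (t=0,i=14, bit5=0)
  nb #..: next=.  (t=0,i=2, bit4=0)
  nb .##: next=#  (t=0,i=0, bit3=1)
  nb .#.: next=.  (t=0,i=9, bit2=0)
  nb ..#: next=#  (t=0,i=3, bit1=1)
  nb ...: next=.  (t=0,i=7, bit0=0)
  bits 01001010 = 74

74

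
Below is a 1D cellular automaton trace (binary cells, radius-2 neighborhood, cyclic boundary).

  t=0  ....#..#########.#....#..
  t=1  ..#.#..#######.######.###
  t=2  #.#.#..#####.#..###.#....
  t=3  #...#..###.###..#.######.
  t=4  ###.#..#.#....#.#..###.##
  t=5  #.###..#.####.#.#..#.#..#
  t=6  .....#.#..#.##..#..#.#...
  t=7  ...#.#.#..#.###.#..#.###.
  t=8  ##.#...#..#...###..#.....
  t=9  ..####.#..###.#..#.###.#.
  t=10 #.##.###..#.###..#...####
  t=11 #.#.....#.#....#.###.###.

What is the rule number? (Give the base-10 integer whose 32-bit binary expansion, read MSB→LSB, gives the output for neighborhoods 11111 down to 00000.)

  ##### -> #   bit 31 = 1  t=0,i=9
  ####. -> .   bit 30 = 0  t=0,i=14
  ###.# -> #   bit 29 = 1  t=0,i=15
  ###.. -> .   bit 28 = 0  t=1,i=24
  ##.## -> .   bit 27 = 0  t=1,i=14
  ##.#. -> #   bit 26 = 1  t=0,i=16
  ##..# -> #   bit 25 = 1  t=1,i=0
  ##... -> .   bit 24 = 0  t=7,i=24
  #.### -> .   bit 23 = 0  t=1,i=15
  #.##. -> #   bit 22 = 1  t=6,i=12
  #.#.# -> .   bit 21 = 0  t=2,i=2
  #.#.. -> #   bit 20 = 1  t=0,i=17
  #..## -> .   bit 19 = 0  t=0,i=6
  #..#. -> .   bit 18 = 0  t=1,i=1
  #...# -> #   bit 17 = 1  t=3,i=2
  #.... -> #   bit 16 = 1  t=0,i=19
  .#### -> #   bit 15 = 1  t=0,i=8
  .###. -> .   bit 14 = 0  t=1,i=23
  .##.# -> .   bit 13 = 0  t=5,i=0
  .##.. -> #   bit 12 = 1  t=6,i=13
  .#.## -> .   bit 11 = 0  t=3,i=17
  .#.#. -> .   bit 10 = 0  t=1,i=3
  .#..# -> .   bit 9 = 0  t=0,i=5
  .#... -> #   bit 8 = 1  t=0,i=18
  ..### -> #   bit 7 = 1  t=0,i=7
  ..##. -> .   bit 6 = 0  t=5,i=24
  ..#.# -> #   bit 5 = 1  t=1,i=2
  ..#.. -> #   bit 4 = 1  t=0,i=4
  ...## -> .   bit 3 = 0  t=8,i=13
  ...#. -> .   bit 2 = 0  t=0,i=3
  ....# -> #   bit 1 = 1  t=0,i=2
  ..... -> .   bit 0 = 0  t=0,i=0
  bits 10100110010100111001000110110010 = 2790494642

2790494642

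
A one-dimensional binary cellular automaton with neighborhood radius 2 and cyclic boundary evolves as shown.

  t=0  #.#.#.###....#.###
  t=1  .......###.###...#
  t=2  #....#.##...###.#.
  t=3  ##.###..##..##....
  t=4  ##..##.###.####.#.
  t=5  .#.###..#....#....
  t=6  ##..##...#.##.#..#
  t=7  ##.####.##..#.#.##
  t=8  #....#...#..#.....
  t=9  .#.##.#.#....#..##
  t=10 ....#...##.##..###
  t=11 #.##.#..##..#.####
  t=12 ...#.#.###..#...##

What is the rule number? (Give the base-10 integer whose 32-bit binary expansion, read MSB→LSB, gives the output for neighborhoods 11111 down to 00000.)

  [31] ##### => #  t=11,i=16
  [30] ####. => #  t=0,i=17
  [29] ###.# => .  t=0,i=0
  [28] ###.. => #  t=0,i=8
  [27] ##.## => .  t=1,i=10
  [26] ##.#. => .  t=0,i=1
  [25] ##..# => .  t=3,i=6
  [24] ##... => #  t=0,i=9
  [23] #.### => .  t=0,i=6
  [22] #.##. => .  t=2,i=7
  [21] #.#.# => .  t=0,i=2
  [20] #.#.. => #  t=2,i=0
  [19] #..## => #  t=3,i=7
  [18] #..#. => .  t=5,i=7
  [17] #...# => .  t=1,i=15
  [16] #.... => .  t=0,i=10
  [15] .#### => .  t=0,i=16
  [14] .###. => #  t=0,i=7
  [13] .##.# => #  t=3,i=1
  [12] .##.. => #  t=2,i=8
  [11] .#.## => .  t=0,i=5
  [10] .#.#. => .  t=0,i=3
  [9] .#..# => .  t=6,i=15
  [8] .#... => #  t=1,i=0
  [7] ..### => #  t=1,i=7
  [6] ..##. => #  t=3,i=0
  [5] ..#.# => #  t=0,i=13
  [4] ..#.. => .  t=1,i=17
  [3] ...## => .  t=1,i=6
  [2] ...#. => #  t=0,i=12
  [1] ....# => #  t=0,i=11
  [0] ..... => .  t=1,i=2
  bits 11010001000110000111000111100110 = 3508040166

3508040166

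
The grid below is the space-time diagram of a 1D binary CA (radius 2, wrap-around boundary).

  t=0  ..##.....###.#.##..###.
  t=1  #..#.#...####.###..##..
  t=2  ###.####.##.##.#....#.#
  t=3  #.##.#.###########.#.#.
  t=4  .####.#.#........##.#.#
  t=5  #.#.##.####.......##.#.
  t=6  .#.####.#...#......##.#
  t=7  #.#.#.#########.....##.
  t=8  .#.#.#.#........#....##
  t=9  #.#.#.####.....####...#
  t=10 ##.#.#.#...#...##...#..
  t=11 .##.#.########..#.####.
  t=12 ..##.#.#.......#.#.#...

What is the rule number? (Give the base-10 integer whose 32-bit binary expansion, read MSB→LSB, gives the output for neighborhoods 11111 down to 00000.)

  nb #####: next=.  (t=3,i=9, bit31=0)
  nb ####.: next=.  (t=1,i=11, bit30=0)
  nb ###.#: next=#  (t=0,i=11, bit29=1)
  nb ###..: next=.  (t=0,i=21, bit28=0)
  nb ##.##: next=#  (t=1,i=13, bit27=1)
  nb ##.#.: next=#  (t=0,i=12, bit26=1)
  nb ##..#: next=.  (t=0,i=17, bit25=0)
  nb ##...: next=.  (t=0,i=4, bit24=0)
  nb #.###: next=.  (t=1,i=14, bit23=0)
  nb #.##.: next=#  (t=0,i=15, bit22=1)
  nb #.#.#: next=.  (t=0,i=13, bit21=0)
  nb #.#..: next=#  (t=1,i=5, bit20=1)
  nb #..##: next=.  (t=0,i=18, bit19=0)
  nb #..#.: next=#  (t=1,i=2, bit18=1)
  nb #...#: next=#  (t=0,i=0, bit17=1)
  nb #....: next=#  (t=0,i=5, bit16=1)
  nb .####: next=#  (t=1,i=10, bit15=1)
  nb .###.: next=#  (t=0,i=10, bit14=1)
  nb .##.#: next=#  (t=2,i=10, bit13=1)
  nb .##..: next=#  (t=0,i=3, bit12=1)
  nb .#.##: next=#  (t=0,i=14, bit11=1)
  nb .#.#.: next=#  (t=1,i=4, bit10=1)
  nb .#..#: next=#  (t=1,i=1, bit9=1)
  nb .#...: next=#  (t=1,i=6, bit8=1)
  nb ..###: next=#  (t=0,i=9, bit7=1)
  nb ..##.: next=.  (t=0,i=2, bit6=0)
  nb ..#.#: next=.  (t=1,i=3, bit5=0)
  nb ..#..: next=#  (t=1,i=0, bit4=1)
  nb ...##: next=.  (t=0,i=1, bit3=0)
  nb ...#.: next=#  (t=2,i=19, bit2=1)
  nb ....#: next=.  (t=0,i=7, bit1=0)
  nb .....: next=.  (t=0,i=6, bit0=0)
  bits 00101100010101111111111110010100 = 743964564

743964564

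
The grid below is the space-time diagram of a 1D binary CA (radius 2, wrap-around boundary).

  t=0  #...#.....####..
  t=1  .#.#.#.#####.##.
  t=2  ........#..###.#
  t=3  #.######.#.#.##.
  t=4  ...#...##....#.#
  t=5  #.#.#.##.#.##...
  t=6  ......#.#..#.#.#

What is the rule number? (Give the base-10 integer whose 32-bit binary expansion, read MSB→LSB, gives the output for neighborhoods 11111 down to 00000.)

  [31] ##### => .  t=1,i=9
  [30] ####. => .  t=0,i=12
  [29] ###.# => #  t=1,i=11
  [28] ###.. => #  t=0,i=13
  [27] ##.## => #  t=1,i=12
  [26] ##.#. => #  t=2,i=14
  [25] ##..# => #  t=0,i=14
  [24] ##... => #  t=4,i=9
  [23] #.### => .  t=1,i=7
  [22] #.##. => #  t=1,i=13
  [21] #.#.# => .  t=1,i=3
  [20] #.#.. => .  t=2,i=15
  [19] #..## => .  t=2,i=10
  [18] #..#. => .  t=0,i=15
  [17] #...# => .  t=0,i=2
  [16] #.... => .  t=0,i=6
  [15] .#### => #  t=0,i=11
  [14] .###. => .  t=2,i=12
  [13] .##.# => .  t=3,i=14
  [12] .##.. => .  t=1,i=14
  [11] .#.## => .  t=1,i=6
  [10] .#.#. => .  t=1,i=2
  [9] .#..# => #  t=2,i=9
  [8] .#... => #  t=0,i=1
  [7] ..### => #  t=0,i=10
  [6] ..##. => #  t=4,i=7
  [5] ..#.# => .  t=1,i=1
  [4] ..#.. => .  t=0,i=0
  [3] ...## => #  t=0,i=9
  [2] ...#. => #  t=0,i=3
  [1] ....# => #  t=0,i=8
  [0] ..... => #  t=0,i=7
  bits 00111111010000001000001111001111 = 1061192655

1061192655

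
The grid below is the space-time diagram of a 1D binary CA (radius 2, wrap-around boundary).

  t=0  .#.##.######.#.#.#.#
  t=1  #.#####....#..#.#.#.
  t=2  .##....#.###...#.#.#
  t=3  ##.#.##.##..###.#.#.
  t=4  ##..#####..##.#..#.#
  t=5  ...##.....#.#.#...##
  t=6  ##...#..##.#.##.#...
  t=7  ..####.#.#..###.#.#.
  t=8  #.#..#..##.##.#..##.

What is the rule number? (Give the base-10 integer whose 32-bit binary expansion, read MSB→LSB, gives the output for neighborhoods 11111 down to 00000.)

  ##### -> .   bit 31 = 0  t=0,i=8
  ####. -> .   bit 30 = 0  t=0,i=10
  ###.# -> #   bit 29 = 1  t=0,i=11
  ###.. -> .   bit 28 = 0  t=1,i=6
  ##.## -> #   bit 27 = 1  t=0,i=5
  ##.#. -> .   bit 26 = 0  t=0,i=12
  ##..# -> .   bit 25 = 0  t=3,i=10
  ##... -> #   bit 24 = 1  t=1,i=7
  #.### -> #   bit 23 = 1  t=0,i=6
  #.##. -> #   bit 22 = 1  t=0,i=3
  #.#.# -> .   bit 21 = 0  t=0,i=1
  #.#.. -> #   bit 20 = 1  t=4,i=14
  #..## -> #   bit 19 = 1  t=3,i=11
  #..#. -> .   bit 18 = 0  t=1,i=13
  #...# -> #   bit 17 = 1  t=2,i=13
  #.... -> .   bit 16 = 0  t=1,i=8
  .#### -> .   bit 15 = 0  t=0,i=7
  .###. -> .   bit 14 = 0  t=2,i=10
  .##.# -> #   bit 13 = 1  t=0,i=4
  .##.. -> .   bit 12 = 0  t=2,i=2
  .#.## -> #   bit 11 = 1  t=0,i=2
  .#.#. -> #   bit 10 = 1  t=0,i=0
  .#..# -> .   bit 9 = 0  t=1,i=12
  .#... -> .   bit 8 = 0  t=5,i=15
  ..### -> #   bit 7 = 1  t=3,i=12
  ..##. -> .   bit 6 = 0  t=4,i=11
  ..#.# -> .   bit 5 = 0  t=1,i=14
  ..#.. -> #   bit 4 = 1  t=1,i=11
  ...## -> .   bit 3 = 0  t=5,i=2
  ...#. -> #   bit 2 = 1  t=1,i=10
  ....# -> #   bit 1 = 1  t=1,i=9
  ..... -> .   bit 0 = 0  t=5,i=7
  bits 00101001110110100010110010010110 = 702164118

702164118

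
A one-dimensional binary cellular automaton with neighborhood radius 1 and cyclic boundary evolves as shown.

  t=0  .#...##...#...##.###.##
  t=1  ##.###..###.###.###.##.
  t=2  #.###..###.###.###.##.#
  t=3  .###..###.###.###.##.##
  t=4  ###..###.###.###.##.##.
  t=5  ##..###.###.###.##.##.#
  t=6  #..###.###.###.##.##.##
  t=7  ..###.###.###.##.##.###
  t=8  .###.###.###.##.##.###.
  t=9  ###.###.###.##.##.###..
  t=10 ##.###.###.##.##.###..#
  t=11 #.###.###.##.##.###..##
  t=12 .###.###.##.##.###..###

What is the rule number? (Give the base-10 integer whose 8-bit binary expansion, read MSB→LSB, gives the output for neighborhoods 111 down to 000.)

175

  ###|#  b7=1 t=0,i=18
  ##.|.  b6=0 t=0,i=6
  #.#|#  b5=1 t=0,i=0
  #..|.  b4=0 t=0,i=2
  .##|#  b3=1 t=0,i=5
  .#.|#  b2=1 t=0,i=1
  ..#|#  b1=1 t=0,i=4
  ...|#  b0=1 t=0,i=3
  bits 10101111 = 175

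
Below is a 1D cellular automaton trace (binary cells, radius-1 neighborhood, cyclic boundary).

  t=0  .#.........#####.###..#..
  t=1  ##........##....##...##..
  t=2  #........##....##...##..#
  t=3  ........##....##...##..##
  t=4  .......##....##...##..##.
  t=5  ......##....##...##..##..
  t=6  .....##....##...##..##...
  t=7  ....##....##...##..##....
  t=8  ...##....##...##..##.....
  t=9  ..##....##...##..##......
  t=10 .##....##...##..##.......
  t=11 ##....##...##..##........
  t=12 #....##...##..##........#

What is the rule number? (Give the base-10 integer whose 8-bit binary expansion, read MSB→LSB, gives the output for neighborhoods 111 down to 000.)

46

  ###|.  b7=0 t=0,i=12
  ##.|.  b6=0 t=0,i=15
  #.#|#  b5=1 t=0,i=16
  #..|.  b4=0 t=0,i=2
  .##|#  b3=1 t=0,i=11
  .#.|#  b2=1 t=0,i=1
  ..#|#  b1=1 t=0,i=0
  ...|.  b0=0 t=0,i=3
  bits 00101110 = 46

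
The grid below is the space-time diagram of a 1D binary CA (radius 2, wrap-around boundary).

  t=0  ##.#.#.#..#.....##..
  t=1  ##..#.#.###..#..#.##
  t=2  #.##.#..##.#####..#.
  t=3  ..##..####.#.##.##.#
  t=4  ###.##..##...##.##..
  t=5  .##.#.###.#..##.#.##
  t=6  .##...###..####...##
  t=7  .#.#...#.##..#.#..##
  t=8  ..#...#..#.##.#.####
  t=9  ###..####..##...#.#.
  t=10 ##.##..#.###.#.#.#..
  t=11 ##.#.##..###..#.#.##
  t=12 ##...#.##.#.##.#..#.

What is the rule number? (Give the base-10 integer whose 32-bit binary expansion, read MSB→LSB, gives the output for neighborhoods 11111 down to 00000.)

3821823573

  #####|#  b31=1 t=2,i=13
  ####.|#  b30=1 t=1,i=0
  ###.#|#  b29=1 t=3,i=9
  ###..|.  b28=0 t=1,i=1
  ##.##|.  b27=0 t=2,i=10
  ##.#.|.  b26=0 t=0,i=2
  ##..#|#  b25=1 t=0,i=18
  ##...|#  b24=1 t=4,i=10
  #.###|#  b23=1 t=1,i=8
  #.##.|#  b22=1 t=2,i=2
  #.#.#|.  b21=0 t=0,i=3
  #.#..|.  b20=0 t=0,i=7
  #..##|#  b19=1 t=0,i=19
  #..#.|#  b18=1 t=0,i=9
  #...#|.  b17=0 t=4,i=11
  #....|.  b16=0 t=0,i=12
  .####|.  b15=0 t=1,i=19
  .###.|#  b14=1 t=1,i=9
  .##.#|#  b13=1 t=0,i=1
  .##..|.  b12=0 t=0,i=17
  .#.##|.  b11=0 t=1,i=7
  .#.#.|#  b10=1 t=0,i=4
  .#..#|#  b9=1 t=0,i=8
  .#...|.  b8=0 t=0,i=11
  ..###|.  b7=0 t=3,i=6
  ..##.|#  b6=1 t=0,i=0
  ..#.#|.  b5=0 t=1,i=4
  ..#..|#  b4=1 t=0,i=10
  ...##|.  b3=0 t=0,i=15
  ...#.|#  b2=1 t=7,i=6
  ....#|.  b1=0 t=0,i=14
  .....|#  b0=1 t=0,i=13
  bits 11100011110011000110011001010101 = 3821823573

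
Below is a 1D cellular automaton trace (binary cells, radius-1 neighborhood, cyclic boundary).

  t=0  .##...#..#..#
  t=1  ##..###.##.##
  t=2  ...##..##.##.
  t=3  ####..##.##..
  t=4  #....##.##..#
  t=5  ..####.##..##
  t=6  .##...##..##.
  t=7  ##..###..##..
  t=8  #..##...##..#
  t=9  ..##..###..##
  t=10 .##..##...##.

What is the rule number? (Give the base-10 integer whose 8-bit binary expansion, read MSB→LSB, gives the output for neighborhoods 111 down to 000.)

47

  ###|.  b7=0 t=1,i=0
  ##.|.  b6=0 t=0,i=2
  #.#|#  b5=1 t=0,i=0
  #..|.  b4=0 t=0,i=3
  .##|#  b3=1 t=0,i=1
  .#.|#  b2=1 t=0,i=6
  ..#|#  b1=1 t=0,i=5
  ...|#  b0=1 t=0,i=4
  bits 00101111 = 47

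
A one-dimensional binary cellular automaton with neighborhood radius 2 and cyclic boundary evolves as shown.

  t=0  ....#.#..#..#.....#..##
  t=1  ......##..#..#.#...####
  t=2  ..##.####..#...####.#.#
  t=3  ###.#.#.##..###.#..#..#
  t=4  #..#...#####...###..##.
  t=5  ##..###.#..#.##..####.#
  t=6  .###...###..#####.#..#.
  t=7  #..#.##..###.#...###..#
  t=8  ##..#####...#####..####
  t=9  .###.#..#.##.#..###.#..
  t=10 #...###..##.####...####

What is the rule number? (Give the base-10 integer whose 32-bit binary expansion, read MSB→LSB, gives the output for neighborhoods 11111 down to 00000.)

509254473

  ##### -> .   bit 31 = 0  t=4,i=9
  ####. -> .   bit 30 = 0  t=1,i=21
  ###.# -> .   bit 29 = 0  t=2,i=18
  ###.. -> #   bit 28 = 1  t=1,i=22
  ##.## -> #   bit 27 = 1  t=2,i=4
  ##.#. -> #   bit 26 = 1  t=2,i=19
  ##..# -> #   bit 25 = 1  t=1,i=8
  ##... -> .   bit 24 = 0  t=0,i=0
  #.### -> .   bit 23 = 0  t=2,i=5
  #.##. -> #   bit 22 = 1  t=3,i=8
  #.#.# -> .   bit 21 = 0  t=2,i=20
  #.#.. -> #   bit 20 = 1  t=0,i=6
  #..## -> #   bit 19 = 1  t=0,i=20
  #..#. -> .   bit 18 = 0  t=0,i=8
  #...# -> #   bit 17 = 1  t=1,i=17
  #.... -> .   bit 16 = 0  t=0,i=1
  .#### -> #   bit 15 = 1  t=1,i=20
  .###. -> .   bit 14 = 0  t=3,i=13
  .##.# -> .   bit 13 = 0  t=2,i=3
  .##.. -> #   bit 12 = 1  t=0,i=22
  .#.## -> #   bit 11 = 1  t=3,i=7
  .#.#. -> .   bit 10 = 0  t=0,i=5
  .#..# -> #   bit 9 = 1  t=0,i=7
  .#... -> #   bit 8 = 1  t=0,i=13
  ..### -> .   bit 7 = 0  t=1,i=19
  ..##. -> #   bit 6 = 1  t=0,i=21
  ..#.# -> .   bit 5 = 0  t=0,i=4
  ..#.. -> .   bit 4 = 0  t=0,i=9
  ...## -> #   bit 3 = 1  t=1,i=5
  ...#. -> .   bit 2 = 0  t=0,i=3
  ....# -> .   bit 1 = 0  t=0,i=2
  ..... -> #   bit 0 = 1  t=0,i=15
  bits 00011110010110101001101101001001 = 509254473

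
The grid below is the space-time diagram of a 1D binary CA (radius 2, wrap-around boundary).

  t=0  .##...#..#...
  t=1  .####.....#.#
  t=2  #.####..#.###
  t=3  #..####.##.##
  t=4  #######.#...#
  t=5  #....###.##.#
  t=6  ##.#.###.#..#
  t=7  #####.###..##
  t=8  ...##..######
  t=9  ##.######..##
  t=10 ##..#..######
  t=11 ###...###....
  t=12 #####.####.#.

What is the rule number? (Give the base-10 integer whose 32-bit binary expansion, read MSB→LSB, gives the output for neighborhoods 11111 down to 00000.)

  ##### -> .   bit 31 = 0  t=4,i=1
  ####. -> #   bit 30 = 1  t=1,i=3
  ###.# -> #   bit 29 = 1  t=2,i=0
  ###.. -> #   bit 28 = 1  t=1,i=4
  ##.## -> .   bit 27 = 0  t=2,i=1
  ##.#. -> #   bit 26 = 1  t=4,i=7
  ##..# -> #   bit 25 = 1  t=2,i=6
  ##... -> #   bit 24 = 1  t=0,i=3
  #.### -> .   bit 23 = 0  t=1,i=1
  #.##. -> #   bit 22 = 1  t=3,i=8
  #.#.# -> #   bit 21 = 1  t=1,i=12
  #.#.. -> .   bit 20 = 0  t=4,i=8
  #..## -> #   bit 19 = 1  t=3,i=2
  #..#. -> .   bit 18 = 0  t=0,i=8
  #...# -> #   bit 17 = 1  t=0,i=4
  #.... -> .   bit 16 = 0  t=0,i=11
  .#### -> #   bit 15 = 1  t=1,i=2
  .###. -> #   bit 14 = 1  t=3,i=12
  .##.# -> .   bit 13 = 0  t=3,i=9
  .##.. -> #   bit 12 = 1  t=0,i=2
  .#.## -> #   bit 11 = 1  t=1,i=0
  .#.#. -> #   bit 10 = 1  t=1,i=11
  .#..# -> .   bit 9 = 0  t=0,i=7
  .#... -> #   bit 8 = 1  t=0,i=10
  ..### -> #   bit 7 = 1  t=3,i=3
  ..##. -> #   bit 6 = 1  t=0,i=1
  ..#.# -> #   bit 5 = 1  t=1,i=10
  ..#.. -> .   bit 4 = 0  t=0,i=6
  ...## -> .   bit 3 = 0  t=0,i=0
  ...#. -> .   bit 2 = 0  t=0,i=5
  ....# -> #   bit 1 = 1  t=0,i=12
  ..... -> .   bit 0 = 0  t=1,i=7
  bits 01110111011010101101110111100010 = 2003492322

2003492322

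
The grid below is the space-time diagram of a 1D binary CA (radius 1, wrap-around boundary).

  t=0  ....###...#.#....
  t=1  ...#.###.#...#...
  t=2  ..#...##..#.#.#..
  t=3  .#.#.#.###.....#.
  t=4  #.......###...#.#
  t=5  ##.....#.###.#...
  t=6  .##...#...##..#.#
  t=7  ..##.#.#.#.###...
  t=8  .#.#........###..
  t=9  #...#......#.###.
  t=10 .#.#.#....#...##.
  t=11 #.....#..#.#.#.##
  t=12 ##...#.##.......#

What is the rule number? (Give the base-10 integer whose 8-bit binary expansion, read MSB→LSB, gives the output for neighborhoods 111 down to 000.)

  nb ###: next=#  (t=0,i=5, bit7=1)
  nb ##.: next=#  (t=0,i=6, bit6=1)
  nb #.#: next=.  (t=0,i=11, bit5=0)
  nb #..: next=#  (t=0,i=7, bit4=1)
  nb .##: next=.  (t=0,i=4, bit3=0)
  nb .#.: next=.  (t=0,i=10, bit2=0)
  nb ..#: next=#  (t=0,i=3, bit1=1)
  nb ...: next=.  (t=0,i=0, bit0=0)
  bits 11010010 = 210

210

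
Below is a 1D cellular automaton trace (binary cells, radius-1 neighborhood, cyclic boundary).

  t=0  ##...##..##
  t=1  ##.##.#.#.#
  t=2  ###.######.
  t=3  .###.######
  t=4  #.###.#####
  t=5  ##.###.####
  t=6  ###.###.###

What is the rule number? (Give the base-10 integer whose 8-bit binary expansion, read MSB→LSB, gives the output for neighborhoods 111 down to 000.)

  nb ###: next=#  (t=0,i=0, bit7=1)
  nb ##.: next=#  (t=0,i=1, bit6=1)
  nb #.#: next=#  (t=1,i=2, bit5=1)
  nb #..: next=.  (t=0,i=2, bit4=0)
  nb .##: next=.  (t=0,i=5, bit3=0)
  nb .#.: next=#  (t=1,i=6, bit2=1)
  nb ..#: next=#  (t=0,i=4, bit1=1)
  nb ...: next=#  (t=0,i=3, bit0=1)
  bits 11100111 = 231

231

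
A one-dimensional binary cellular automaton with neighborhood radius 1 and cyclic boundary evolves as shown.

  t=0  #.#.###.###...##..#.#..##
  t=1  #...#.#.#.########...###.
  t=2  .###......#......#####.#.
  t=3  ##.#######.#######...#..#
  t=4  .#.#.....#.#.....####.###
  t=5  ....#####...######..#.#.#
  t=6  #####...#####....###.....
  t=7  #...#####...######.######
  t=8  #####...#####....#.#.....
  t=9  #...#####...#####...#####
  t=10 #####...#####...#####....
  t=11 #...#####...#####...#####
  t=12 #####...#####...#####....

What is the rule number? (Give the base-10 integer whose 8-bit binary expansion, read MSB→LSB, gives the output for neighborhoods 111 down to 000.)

91

  ###|.  b7=0 t=0,i=5
  ##.|#  b6=1 t=0,i=0
  #.#|.  b5=0 t=0,i=1
  #..|#  b4=1 t=0,i=11
  .##|#  b3=1 t=0,i=4
  .#.|.  b2=0 t=0,i=2
  ..#|#  b1=1 t=0,i=13
  ...|#  b0=1 t=0,i=12
  bits 01011011 = 91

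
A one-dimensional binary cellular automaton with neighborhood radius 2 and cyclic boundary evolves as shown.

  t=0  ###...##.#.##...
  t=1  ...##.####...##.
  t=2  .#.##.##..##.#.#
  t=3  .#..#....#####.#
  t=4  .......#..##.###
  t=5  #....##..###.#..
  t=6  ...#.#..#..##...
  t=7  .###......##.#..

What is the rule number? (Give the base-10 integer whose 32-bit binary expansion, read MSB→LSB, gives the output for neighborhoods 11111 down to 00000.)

2779422822

  nb #####: next=#  (t=3,i=11, bit31=1)
  nb ####.: next=.  (t=1,i=8, bit30=0)
  nb ###.#: next=#  (t=3,i=13, bit29=1)
  nb ###..: next=.  (t=0,i=2, bit28=0)
  nb ##.##: next=.  (t=1,i=5, bit27=0)
  nb ##.#.: next=#  (t=0,i=8, bit26=1)
  nb ##..#: next=.  (t=2,i=8, bit25=0)
  nb ##...: next=#  (t=0,i=3, bit24=1)
  nb #.###: next=#  (t=1,i=6, bit23=1)
  nb #.##.: next=.  (t=0,i=11, bit22=0)
  nb #.#.#: next=#  (t=0,i=9, bit21=1)
  nb #.#..: next=.  (t=3,i=1, bit20=0)
  nb #..##: next=#  (t=2,i=9, bit19=1)
  nb #..#.: next=.  (t=3,i=3, bit18=0)
  nb #...#: next=#  (t=0,i=4, bit17=1)
  nb #....: next=.  (t=1,i=0, bit16=0)
  nb .####: next=#  (t=1,i=7, bit15=1)
  nb .###.: next=.  (t=0,i=1, bit14=0)
  nb .##.#: next=#  (t=0,i=7, bit13=1)
  nb .##..: next=.  (t=0,i=12, bit12=0)
  nb .#.##: next=.  (t=0,i=10, bit11=0)
  nb .#.#.: next=.  (t=2,i=0, bit10=0)
  nb .#..#: next=.  (t=3,i=2, bit9=0)
  nb .#...: next=.  (t=3,i=5, bit8=0)
  nb ..###: next=.  (t=0,i=0, bit7=0)
  nb ..##.: next=#  (t=0,i=6, bit6=1)
  nb ..#.#: next=#  (t=6,i=3, bit5=1)
  nb ..#..: next=.  (t=3,i=4, bit4=0)
  nb ...##: next=.  (t=0,i=5, bit3=0)
  nb ...#.: next=#  (t=4,i=6, bit2=1)
  nb ....#: next=#  (t=1,i=1, bit1=1)
  nb .....: next=.  (t=4,i=2, bit0=0)
  bits 10100101101010101010000001100110 = 2779422822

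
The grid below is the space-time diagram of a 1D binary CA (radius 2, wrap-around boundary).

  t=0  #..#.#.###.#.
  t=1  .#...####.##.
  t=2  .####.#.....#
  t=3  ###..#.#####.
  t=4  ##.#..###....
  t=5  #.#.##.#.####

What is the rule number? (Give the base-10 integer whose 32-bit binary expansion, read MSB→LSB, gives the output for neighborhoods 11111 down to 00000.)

  nb #####: next=.  (t=3,i=9, bit31=0)
  nb ####.: next=.  (t=1,i=7, bit30=0)
  nb ###.#: next=.  (t=0,i=9, bit29=0)
  nb ###..: next=.  (t=3,i=2, bit28=0)
  nb ##.##: next=.  (t=1,i=9, bit27=0)
  nb ##.#.: next=#  (t=0,i=10, bit26=1)
  nb ##..#: next=#  (t=1,i=12, bit25=1)
  nb ##...: next=#  (t=4,i=9, bit24=1)
  nb #.###: next=#  (t=0,i=7, bit23=1)
  nb #.##.: next=.  (t=1,i=10, bit22=0)
  nb #.#.#: next=#  (t=0,i=5, bit21=1)
  nb #.#..: next=.  (t=0,i=0, bit20=0)
  nb #..##: next=#  (t=4,i=5, bit19=1)
  nb #..#.: next=.  (t=0,i=2, bit18=0)
  nb #...#: next=#  (t=1,i=3, bit17=1)
  nb #....: next=#  (t=2,i=8, bit16=1)
  nb .####: next=#  (t=1,i=6, bit15=1)
  nb .###.: next=#  (t=0,i=8, bit14=1)
  nb .##.#: next=.  (t=4,i=1, bit13=0)
  nb .##..: next=.  (t=1,i=11, bit12=0)
  nb .#.##: next=#  (t=0,i=6, bit11=1)
  nb .#.#.: next=.  (t=0,i=4, bit10=0)
  nb .#..#: next=#  (t=0,i=1, bit9=1)
  nb .#...: next=#  (t=1,i=2, bit8=1)
  nb ..###: next=.  (t=1,i=5, bit7=0)
  nb ..##.: next=#  (t=4,i=0, bit6=1)
  nb ..#.#: next=.  (t=0,i=3, bit5=0)
  nb ..#..: next=#  (t=1,i=1, bit4=1)
  nb ...##: next=#  (t=1,i=4, bit3=1)
  nb ...#.: next=#  (t=2,i=11, bit2=1)
  nb ....#: next=#  (t=2,i=10, bit1=1)
  nb .....: next=#  (t=2,i=9, bit0=1)
  bits 00000111101010111100101101011111 = 128699231

128699231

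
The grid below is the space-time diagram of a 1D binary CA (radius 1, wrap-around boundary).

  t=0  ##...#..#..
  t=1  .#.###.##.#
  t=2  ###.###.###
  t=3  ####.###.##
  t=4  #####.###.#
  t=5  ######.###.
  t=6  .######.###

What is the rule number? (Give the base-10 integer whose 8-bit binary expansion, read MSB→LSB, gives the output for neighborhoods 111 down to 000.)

  [7] ### => #  t=1,i=4
  [6] ##. => #  t=0,i=1
  [5] #.# => #  t=1,i=0
  [4] #.. => .  t=0,i=2
  [3] .## => .  t=0,i=0
  [2] .#. => #  t=0,i=5
  [1] ..# => #  t=0,i=4
  [0] ... => #  t=0,i=3
  bits 11100111 = 231

231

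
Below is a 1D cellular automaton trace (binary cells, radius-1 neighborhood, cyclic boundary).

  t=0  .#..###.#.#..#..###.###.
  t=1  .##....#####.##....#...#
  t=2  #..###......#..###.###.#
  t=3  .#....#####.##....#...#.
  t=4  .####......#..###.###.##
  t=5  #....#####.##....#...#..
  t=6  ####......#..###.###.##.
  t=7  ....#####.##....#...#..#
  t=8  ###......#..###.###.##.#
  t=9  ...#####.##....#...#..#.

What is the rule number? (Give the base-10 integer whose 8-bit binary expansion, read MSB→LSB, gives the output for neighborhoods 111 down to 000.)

  ### -> .   bit 7 = 0  t=0,i=5
  ##. -> .   bit 6 = 0  t=0,i=6
  #.# -> #   bit 5 = 1  t=0,i=7
  #.. -> #   bit 4 = 1  t=0,i=2
  .## -> .   bit 3 = 0  t=0,i=4
  .#. -> #   bit 2 = 1  t=0,i=1
  ..# -> .   bit 1 = 0  t=0,i=0
  ... -> #   bit 0 = 1  t=1,i=4
  bits 00110101 = 53

53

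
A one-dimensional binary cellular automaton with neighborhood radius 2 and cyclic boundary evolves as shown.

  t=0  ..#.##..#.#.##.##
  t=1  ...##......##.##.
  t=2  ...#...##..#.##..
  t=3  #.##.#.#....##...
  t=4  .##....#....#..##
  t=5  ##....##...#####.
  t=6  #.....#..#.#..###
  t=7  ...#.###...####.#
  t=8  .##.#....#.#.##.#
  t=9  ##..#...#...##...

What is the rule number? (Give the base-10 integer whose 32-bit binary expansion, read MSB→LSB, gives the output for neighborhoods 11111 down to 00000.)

  #####|.  b31=0 t=5,i=13
  ####.|#  b30=1 t=5,i=14
  ###.#|#  b29=1 t=5,i=15
  ###..|.  b28=0 t=6,i=0
  ##.##|#  b27=1 t=0,i=14
  ##.#.|.  b26=0 t=3,i=4
  ##..#|.  b25=0 t=0,i=0
  ##...|.  b24=0 t=1,i=5
  #.###|.  b23=0 t=7,i=5
  #.##.|#  b22=1 t=0,i=4
  #.#.#|.  b21=0 t=0,i=10
  #.#..|#  b20=1 t=3,i=7
  #..##|#  b19=1 t=4,i=14
  #..#.|.  b18=0 t=0,i=1
  #...#|#  b17=1 t=2,i=5
  #....|.  b16=0 t=1,i=0
  .####|.  b15=0 t=5,i=12
  .###.|.  b14=0 t=7,i=6
  .##.#|.  b13=0 t=0,i=13
  .##..|.  b12=0 t=0,i=5
  .#.##|#  b11=1 t=0,i=3
  .#.#.|.  b10=0 t=0,i=9
  .#..#|#  b9=1 t=4,i=13
  .#...|.  b8=0 t=2,i=4
  ..###|#  b7=1 t=5,i=11
  ..##.|#  b6=1 t=1,i=3
  ..#.#|.  b5=0 t=0,i=2
  ..#..|#  b4=1 t=2,i=3
  ...##|.  b3=0 t=1,i=2
  ...#.|#  b2=1 t=2,i=2
  ....#|.  b1=0 t=1,i=1
  .....|#  b0=1 t=1,i=7
  bits 01101000010110100000101011010101 = 1750731477

1750731477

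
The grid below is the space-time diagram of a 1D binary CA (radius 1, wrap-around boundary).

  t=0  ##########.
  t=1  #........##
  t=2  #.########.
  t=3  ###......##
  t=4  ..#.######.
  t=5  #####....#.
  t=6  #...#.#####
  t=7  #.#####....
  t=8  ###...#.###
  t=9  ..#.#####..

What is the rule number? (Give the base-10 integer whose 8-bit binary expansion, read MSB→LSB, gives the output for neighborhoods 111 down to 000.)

111

  [7] ### => .  t=0,i=1
  [6] ##. => #  t=0,i=9
  [5] #.# => #  t=0,i=10
  [4] #.. => .  t=1,i=1
  [3] .## => #  t=0,i=0
  [2] .#. => #  t=2,i=0
  [1] ..# => #  t=1,i=8
  [0] ... => #  t=1,i=2
  bits 01101111 = 111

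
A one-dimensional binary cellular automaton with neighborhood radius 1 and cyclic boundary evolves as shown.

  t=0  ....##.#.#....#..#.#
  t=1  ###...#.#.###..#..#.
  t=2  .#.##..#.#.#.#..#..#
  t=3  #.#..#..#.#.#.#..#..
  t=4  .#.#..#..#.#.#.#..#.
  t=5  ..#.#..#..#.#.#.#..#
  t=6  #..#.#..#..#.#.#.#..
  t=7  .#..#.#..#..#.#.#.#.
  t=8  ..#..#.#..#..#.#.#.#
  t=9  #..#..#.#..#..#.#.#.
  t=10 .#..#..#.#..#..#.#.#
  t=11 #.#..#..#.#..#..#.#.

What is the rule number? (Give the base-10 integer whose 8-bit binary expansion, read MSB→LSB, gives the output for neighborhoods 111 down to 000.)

177

  ###|#  b7=1 t=1,i=1
  ##.|.  b6=0 t=0,i=5
  #.#|#  b5=1 t=0,i=6
  #..|#  b4=1 t=0,i=0
  .##|.  b3=0 t=0,i=4
  .#.|.  b2=0 t=0,i=7
  ..#|.  b1=0 t=0,i=3
  ...|#  b0=1 t=0,i=1
  bits 10110001 = 177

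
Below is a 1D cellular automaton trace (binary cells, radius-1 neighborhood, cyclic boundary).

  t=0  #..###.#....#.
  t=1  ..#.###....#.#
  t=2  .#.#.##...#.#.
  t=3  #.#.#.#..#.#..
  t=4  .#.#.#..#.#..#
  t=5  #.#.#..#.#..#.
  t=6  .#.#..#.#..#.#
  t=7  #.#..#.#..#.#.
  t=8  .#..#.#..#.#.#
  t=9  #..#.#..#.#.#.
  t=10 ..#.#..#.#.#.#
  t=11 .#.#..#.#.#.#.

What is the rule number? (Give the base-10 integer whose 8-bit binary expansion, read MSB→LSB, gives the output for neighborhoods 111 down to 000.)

  nb ###: next=#  (t=0,i=4, bit7=1)
  nb ##.: next=#  (t=0,i=5, bit6=1)
  nb #.#: next=#  (t=0,i=6, bit5=1)
  nb #..: next=.  (t=0,i=1, bit4=0)
  nb .##: next=.  (t=0,i=3, bit3=0)
  nb .#.: next=.  (t=0,i=0, bit2=0)
  nb ..#: next=#  (t=0,i=2, bit1=1)
  nb ...: next=.  (t=0,i=9, bit0=0)
  bits 11100010 = 226

226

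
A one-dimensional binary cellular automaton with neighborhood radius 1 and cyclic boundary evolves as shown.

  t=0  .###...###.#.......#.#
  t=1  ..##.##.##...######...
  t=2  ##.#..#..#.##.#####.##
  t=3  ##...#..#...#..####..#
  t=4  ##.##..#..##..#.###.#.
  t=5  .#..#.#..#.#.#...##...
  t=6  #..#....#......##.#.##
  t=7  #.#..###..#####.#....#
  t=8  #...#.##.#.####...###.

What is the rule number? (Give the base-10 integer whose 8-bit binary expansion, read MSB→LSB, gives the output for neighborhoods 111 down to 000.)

  nb ###: next=#  (t=0,i=2, bit7=1)
  nb ##.: next=#  (t=0,i=3, bit6=1)
  nb #.#: next=.  (t=0,i=0, bit5=0)
  nb #..: next=.  (t=0,i=4, bit4=0)
  nb .##: next=.  (t=0,i=1, bit3=0)
  nb .#.: next=.  (t=0,i=11, bit2=0)
  nb ..#: next=#  (t=0,i=6, bit1=1)
  nb ...: next=#  (t=0,i=5, bit0=1)
  bits 11000011 = 195

195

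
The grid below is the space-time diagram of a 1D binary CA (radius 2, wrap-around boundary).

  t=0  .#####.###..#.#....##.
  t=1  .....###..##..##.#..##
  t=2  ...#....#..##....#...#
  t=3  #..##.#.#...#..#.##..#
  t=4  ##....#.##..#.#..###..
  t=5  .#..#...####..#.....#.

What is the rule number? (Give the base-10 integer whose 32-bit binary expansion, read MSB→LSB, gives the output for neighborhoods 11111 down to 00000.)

  #####|.  b31=0 t=0,i=3
  ####.|.  b30=0 t=0,i=4
  ###.#|#  b29=1 t=0,i=5
  ###..|.  b28=0 t=0,i=9
  ##.##|#  b27=1 t=0,i=6
  ##.#.|.  b26=0 t=1,i=16
  ##..#|#  b25=1 t=0,i=10
  ##...|.  b24=0 t=1,i=0
  #.###|#  b23=1 t=0,i=7
  #.##.|#  b22=1 t=3,i=17
  #.#.#|#  b21=1 t=3,i=6
  #.#..|#  b20=1 t=0,i=14
  #..##|.  b19=0 t=0,i=0
  #..#.|#  b18=1 t=0,i=11
  #...#|.  b17=0 t=2,i=1
  #....|.  b16=0 t=0,i=16
  .####|.  b15=0 t=0,i=2
  .###.|.  b14=0 t=0,i=8
  .##.#|.  b13=0 t=1,i=15
  .##..|#  b12=1 t=0,i=20
  .#.##|.  b11=0 t=3,i=16
  .#.#.|.  b10=0 t=0,i=13
  .#..#|.  b9=0 t=1,i=18
  .#...|#  b8=1 t=0,i=15
  ..###|.  b7=0 t=0,i=1
  ..##.|.  b6=0 t=0,i=19
  ..#.#|.  b5=0 t=0,i=12
  ..#..|#  b4=1 t=2,i=3
  ...##|.  b3=0 t=0,i=18
  ...#.|.  b2=0 t=2,i=2
  ....#|#  b1=1 t=0,i=17
  .....|.  b0=0 t=1,i=2
  bits 00101010111101000001000100010010 = 720638226

720638226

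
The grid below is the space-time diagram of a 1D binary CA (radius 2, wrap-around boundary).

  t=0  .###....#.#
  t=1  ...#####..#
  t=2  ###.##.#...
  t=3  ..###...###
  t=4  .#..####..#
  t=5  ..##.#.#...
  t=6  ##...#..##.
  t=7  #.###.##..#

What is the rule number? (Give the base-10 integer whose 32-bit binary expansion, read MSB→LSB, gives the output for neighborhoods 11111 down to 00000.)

  ##### -> #   bit 31 = 1  t=1,i=5
  ####. -> .   bit 30 = 0  t=1,i=6
  ###.# -> #   bit 29 = 1  t=2,i=2
  ###.. -> #   bit 28 = 1  t=0,i=3
  ##.## -> #   bit 27 = 1  t=2,i=3
  ##.#. -> .   bit 26 = 0  t=2,i=6
  ##..# -> .   bit 25 = 0  t=1,i=8
  ##... -> #   bit 24 = 1  t=0,i=4
  #.### -> .   bit 23 = 0  t=0,i=1
  #.##. -> #   bit 22 = 1  t=2,i=4
  #.#.# -> #   bit 21 = 1  t=0,i=10
  #.#.. -> .   bit 20 = 0  t=2,i=7
  #..## -> #   bit 19 = 1  t=3,i=1
  #..#. -> .   bit 18 = 0  t=1,i=9
  #...# -> #   bit 17 = 1  t=1,i=1
  #.... -> #   bit 16 = 1  t=0,i=5
  .#### -> #   bit 15 = 1  t=1,i=4
  .###. -> .   bit 14 = 0  t=0,i=2
  .##.# -> .   bit 13 = 0  t=2,i=5
  .##.. -> .   bit 12 = 0  t=6,i=1
  .#.## -> .   bit 11 = 0  t=0,i=0
  .#.#. -> .   bit 10 = 0  t=0,i=9
  .#..# -> #   bit 9 = 1  t=4,i=2
  .#... -> #   bit 8 = 1  t=1,i=0
  ..### -> .   bit 7 = 0  t=1,i=3
  ..##. -> .   bit 6 = 0  t=5,i=2
  ..#.# -> .   bit 5 = 0  t=0,i=8
  ..#.. -> .   bit 4 = 0  t=1,i=10
  ...## -> #   bit 3 = 1  t=1,i=2
  ...#. -> #   bit 2 = 1  t=0,i=7
  ....# -> #   bit 1 = 1  t=0,i=6
  ..... -> .   bit 0 = 0  t=5,i=10
  bits 10111001011010111000001100001110 = 3110830862

3110830862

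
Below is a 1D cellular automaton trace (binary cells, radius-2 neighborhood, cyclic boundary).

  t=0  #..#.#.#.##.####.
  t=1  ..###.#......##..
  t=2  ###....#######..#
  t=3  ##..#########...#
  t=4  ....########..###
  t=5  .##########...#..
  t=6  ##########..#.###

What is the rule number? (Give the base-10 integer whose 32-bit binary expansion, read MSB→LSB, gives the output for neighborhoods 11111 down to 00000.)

  [31] ##### => #  t=2,i=9
  [30] ####. => #  t=0,i=14
  [29] ###.# => .  t=0,i=15
  [28] ###.. => .  t=2,i=2
  [27] ##.## => .  t=0,i=11
  [26] ##.#. => .  t=0,i=16
  [25] ##..# => .  t=2,i=14
  [24] ##... => .  t=1,i=15
  [23] #.### => .  t=0,i=12
  [22] #.##. => .  t=0,i=9
  [21] #.#.# => .  t=0,i=5
  [20] #.#.. => .  t=0,i=0
  [19] #..## => .  t=2,i=15
  [18] #..#. => #  t=0,i=2
  [17] #...# => #  t=3,i=14
  [16] #.... => #  t=1,i=8
  [15] .#### => #  t=0,i=13
  [14] .###. => .  t=1,i=3
  [13] .##.# => .  t=0,i=10
  [12] .##.. => .  t=1,i=14
  [11] .#.## => .  t=0,i=8
  [10] .#.#. => #  t=0,i=4
  [9] .#..# => .  t=0,i=1
  [8] .#... => #  t=1,i=7
  [7] ..### => #  t=1,i=2
  [6] ..##. => #  t=1,i=13
  [5] ..#.# => #  t=0,i=3
  [4] ..#.. => #  t=5,i=14
  [3] ...## => #  t=1,i=1
  [2] ...#. => .  t=5,i=13
  [1] ....# => #  t=1,i=0
  [0] ..... => #  t=1,i=9
  bits 11000000000001111000010111111011 = 3221718523

3221718523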